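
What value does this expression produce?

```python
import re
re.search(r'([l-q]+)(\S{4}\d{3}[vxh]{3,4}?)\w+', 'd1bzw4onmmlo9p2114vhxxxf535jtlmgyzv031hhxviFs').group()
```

Pattern: one or more of a character in [l-q] (captured); then exactly 4 of a non-whitespace character, then exactly 3 of a digit, then 3 to 4 of one of [vxh] (lazy) (captured); then one or more of a word character.
Unlike `match`, `search` isn't anchored — it looks for the pattern anywhere in the string.
The match spans [6:45] → 'onmmlo9p2114vhxxxf535jtlmgyzv031hhxviFs'.
Captured: group 1 = 'onmml', group 2 = 'o9p2114vhx'.

'onmmlo9p2114vhxxxf535jtlmgyzv031hhxviFs'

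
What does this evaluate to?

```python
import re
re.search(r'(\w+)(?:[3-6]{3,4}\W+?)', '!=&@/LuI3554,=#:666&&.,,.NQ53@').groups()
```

The match spans [5:13] → 'LuI3554,'.
Captured: group 1 = 'LuI3'.

('LuI3',)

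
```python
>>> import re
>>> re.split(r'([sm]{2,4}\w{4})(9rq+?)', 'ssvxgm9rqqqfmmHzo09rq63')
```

Because the quantifier is non-greedy, it stops expanding at the earliest point where the rest of the pattern can succeed.
With a capturing group present, the delimiter's captured portion is kept in the result list.

['', 'ssvxgm', '9rq', 'qqf', 'mmHzo0', '9rq', '63']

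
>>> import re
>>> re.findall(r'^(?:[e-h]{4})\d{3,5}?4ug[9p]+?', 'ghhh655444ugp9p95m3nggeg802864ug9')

['ghhh655444ugp']

The pattern matches anchored at the start of the string; then exactly 4 of a character in [e-h] (non-capturing group); then 3 to 5 of a digit (lazy), then the literal '4ug', then one or more of one of [9p] (lazy).
A non-greedy quantifier consumes as few characters as it can — just enough that the remainder of the pattern still matches from where it stops; whatever follows it matches normally.
Walking the string: at [0:13] → 'ghhh655444ugp'.
Since nothing is captured, `findall` lists the 1 matched substring directly.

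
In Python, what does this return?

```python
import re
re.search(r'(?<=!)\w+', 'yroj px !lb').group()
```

'lb'

The lookaround is zero-width — it requires the adjacent text to match without consuming it, so the asserted text isn't part of the match.
`search` walks the string left to right and returns the first match it finds.
The match spans [9:11] → 'lb'.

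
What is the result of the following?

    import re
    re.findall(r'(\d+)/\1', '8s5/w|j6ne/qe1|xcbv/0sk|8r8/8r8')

`\1` has to match the exact text group 1 already captured.
With a single group, `findall` returns only what that group captured — 1 item.

['8']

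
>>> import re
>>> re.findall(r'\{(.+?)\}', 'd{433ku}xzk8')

['433ku']

Matches: at [1:8] match '{433ku}', group 1 = '433ku'.
With a single group, `findall` returns only what that group captured — 1 item.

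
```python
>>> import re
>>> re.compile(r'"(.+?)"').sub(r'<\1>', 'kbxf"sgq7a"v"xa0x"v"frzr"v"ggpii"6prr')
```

'kbxf<sgq7a>v<xa0x>v<frzr>v<ggpii>6prr'

A `+?`/`*?`/`{m,n}?` starts at its minimum and grows only as far as needed for what follows to match.
Matches: at [4:11] → '"sgq7a"'; at [12:18] → '"xa0x"'; at [19:25] → '"frzr"'; at [26:33] → '"ggpii"'.
`\1` in the replacement pulls in group 1's text for each match.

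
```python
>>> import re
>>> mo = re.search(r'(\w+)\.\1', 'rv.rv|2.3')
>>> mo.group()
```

`\1` is not a pattern — it's the concrete string captured by group 1, re-applied verbatim.
`re.search` scans for the first position where the pattern succeeds.
The match spans [0:5] → 'rv.rv'.
Captured: group 1 = 'rv'.

'rv.rv'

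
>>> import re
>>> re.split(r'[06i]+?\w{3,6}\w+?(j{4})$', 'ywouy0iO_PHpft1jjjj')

Because the pattern has a capturing group, `split` also inserts each captured text between the pieces.

['ywouy', 'jjjj', '']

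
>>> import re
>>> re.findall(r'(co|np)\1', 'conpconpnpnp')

A backreference is literal: `\1` must see the identical characters the first group matched.
Matches: at [6:10] match 'npnp', group 1 = 'np'.
With a single group, `findall` returns only what that group captured — 1 item.

['np']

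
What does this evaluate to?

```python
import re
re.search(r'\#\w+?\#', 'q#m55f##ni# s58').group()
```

The match spans [1:7] → '#m55f#'.

'#m55f#'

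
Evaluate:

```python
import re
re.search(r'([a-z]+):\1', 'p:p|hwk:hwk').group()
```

'p:p'

A backreference is literal: `\1` must see the identical characters the first group matched.
Unlike `match`, `search` isn't anchored — it looks for the pattern anywhere in the string.
The match spans [0:3] → 'p:p'.
Captured: group 1 = 'p'.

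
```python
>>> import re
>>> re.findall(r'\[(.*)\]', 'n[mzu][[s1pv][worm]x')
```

`findall` collects group 1 from the one match (1 total).

['mzu][[s1pv][worm']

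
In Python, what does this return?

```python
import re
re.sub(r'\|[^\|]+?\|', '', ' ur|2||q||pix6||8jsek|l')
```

' url'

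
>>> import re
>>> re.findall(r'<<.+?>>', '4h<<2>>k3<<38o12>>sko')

['<<2>>', '<<38o12>>']

Because the quantifier is non-greedy, it stops expanding at the earliest point where the rest of the pattern can succeed.
Scanning left to right: at [2:7] → '<<2>>'; at [9:18] → '<<38o12>>'.
Since nothing is captured, `findall` lists the 2 matched substrings directly.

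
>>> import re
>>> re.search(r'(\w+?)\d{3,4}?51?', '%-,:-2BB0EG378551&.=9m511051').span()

The pattern matches one or more of a word character (lazy) (captured); then 3 to 4 of a digit (lazy), then a literal '5', then optionally the literal '1'.
A `+?`/`*?`/`{m,n}?` starts at its minimum and grows only as far as needed for what follows to match.
`re.search` tries every starting position until one works.
The match spans [5:15] → '2BB0EG3785'.
Captured: group 1 = '2BB0EG'.

(5, 15)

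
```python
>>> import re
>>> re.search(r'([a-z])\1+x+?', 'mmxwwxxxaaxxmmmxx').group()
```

`\1` is not a pattern — it's the concrete string captured by group 1, re-applied verbatim.
`search` walks the string left to right and returns the first match it finds.
The match spans [0:3] → 'mmx'.
Captured: group 1 = 'm'.

'mmx'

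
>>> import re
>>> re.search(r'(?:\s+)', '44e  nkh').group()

'  '

The pattern matches one or more of whitespace (non-capturing group).
`re.search` tries every starting position until one works.
The match spans [3:5] → '  '.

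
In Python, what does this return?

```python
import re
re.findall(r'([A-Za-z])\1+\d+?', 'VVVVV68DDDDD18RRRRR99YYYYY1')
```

['V', 'D', 'R', 'Y']

After group 1 captures some text, `\1` only succeeds where that same text appears again.
Scanning left to right: at [0:6] match 'VVVVV6', group 1 = 'V'; at [7:13] match 'DDDDD1', group 1 = 'D'; at [14:20] match 'RRRRR9', group 1 = 'R'; at [21:27] match 'YYYYY1', group 1 = 'Y'.
With a single group, `findall` returns only what that group captured — 4 items.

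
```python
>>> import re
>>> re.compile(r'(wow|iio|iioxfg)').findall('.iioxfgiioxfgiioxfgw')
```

['iio', 'iio', 'iio']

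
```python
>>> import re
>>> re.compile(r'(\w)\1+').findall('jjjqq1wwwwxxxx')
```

The backreference `\1` re-matches whatever the first group consumed, character for character.
Because there's exactly one group, `findall` drops the full match and keeps group 1 from each hit.

['j', 'q', 'w', 'x']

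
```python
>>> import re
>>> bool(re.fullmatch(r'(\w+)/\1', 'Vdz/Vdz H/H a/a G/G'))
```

False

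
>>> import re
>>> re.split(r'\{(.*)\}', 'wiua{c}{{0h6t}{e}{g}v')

['wiua', 'c}{{0h6t}{e}{g', 'v']

With a capturing group present, the delimiter's captured portion is kept in the result list.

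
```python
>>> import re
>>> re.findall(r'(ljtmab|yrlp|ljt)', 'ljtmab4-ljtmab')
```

['ljtmab', 'ljtmab']

Alternation isn't longest-match — the leftmost alternative that fits at this position is chosen.
Scanning left to right: at [0:6] match 'ljtmab', group 1 = 'ljtmab'; at [8:14] match 'ljtmab', group 1 = 'ljtmab'.
With a single group, `findall` returns only what that group captured — 2 items.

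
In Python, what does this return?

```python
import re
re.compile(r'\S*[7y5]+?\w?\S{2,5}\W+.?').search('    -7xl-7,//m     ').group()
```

'-7xl-7,//m     '

Pattern: zero or more of a non-whitespace character, then one or more of one of [7y5] (lazy), then optionally a word character; then 2 to 5 of a non-whitespace character; then one or more of a non-word character, then optionally any character.
`re.search` scans for the first position where the pattern succeeds.
The match spans [4:19] → '-7xl-7,//m     '.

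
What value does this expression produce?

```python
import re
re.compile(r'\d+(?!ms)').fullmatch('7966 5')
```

None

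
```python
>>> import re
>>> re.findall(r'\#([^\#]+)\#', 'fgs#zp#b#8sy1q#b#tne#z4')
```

With a single group, `findall` returns only what that group captured — 3 items.

['zp', '8sy1q', 'tne']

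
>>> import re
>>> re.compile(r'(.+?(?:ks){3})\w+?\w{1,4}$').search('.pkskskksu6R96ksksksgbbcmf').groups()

Pattern: one or more of any character (lazy), then the literal 'ks' repeated 3 times (captured); then one or more of a word character (lazy), then 1 to 4 of a word character; then anchored at the end.
`search` walks the string left to right and returns the first match it finds.
The match spans [0:26] → '.pkskskksu6R96ksksksgbbcmf'.
Captured: group 1 = '.pkskskksu6R96ksksks'.

('.pkskskksu6R96ksksks',)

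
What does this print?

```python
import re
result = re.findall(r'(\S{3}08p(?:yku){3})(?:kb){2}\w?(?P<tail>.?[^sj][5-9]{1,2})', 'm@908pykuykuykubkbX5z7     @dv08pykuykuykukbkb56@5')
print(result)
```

[('@dv08pykuykuyku', '6@5')]

This matches exactly 3 of a non-whitespace character, then the literal '08p', then the literal 'yku' repeated 3 times (captured); then the literal 'kb' repeated 2 times, then optionally a word character; then optionally any character, then any character except [sj], then 1 to 2 of a character in [5-9] (captured as 'tail').
Matches: at [27:50] match '@dv08pykuykuykukbkb56@5', groups = ('@dv08pykuykuyku', '6@5').
With 2 capturing groups, `findall` returns a 2-tuple per match.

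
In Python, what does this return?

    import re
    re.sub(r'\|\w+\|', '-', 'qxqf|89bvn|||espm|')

Matches: at [4:11] → '|89bvn|'; at [12:18] → '|espm|'.
Every occurrence is swapped for '-'.

'qxqf-|-'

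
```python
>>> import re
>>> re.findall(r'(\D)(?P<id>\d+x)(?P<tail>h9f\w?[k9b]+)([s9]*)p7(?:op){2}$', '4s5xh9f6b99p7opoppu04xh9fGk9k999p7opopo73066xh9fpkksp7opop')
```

This matches a non-digit (captured); then one or more of a digit, then a literal 'x' (captured as 'id'); then the literal 'h9f', then optionally a word character, then one or more of one of [k9b] (captured as 'tail'); then zero or more of one of [s9] (captured); then the literal 'p7', then the literal 'op' repeated 2 times; then anchored at the end.
Matches: at [38:58] match 'o73066xh9fpkksp7opop', groups = ('o', '73066x', 'h9fpkk', 's').
With 4 capturing groups, `findall` returns a 4-tuple per match.

[('o', '73066x', 'h9fpkk', 's')]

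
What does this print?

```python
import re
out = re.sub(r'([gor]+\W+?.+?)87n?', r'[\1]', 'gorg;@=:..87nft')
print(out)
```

[gorg;@=:..]ft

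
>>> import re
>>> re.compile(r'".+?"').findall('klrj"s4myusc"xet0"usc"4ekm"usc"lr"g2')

Lazy quantifiers expand one character at a time until the remainder of the pattern can match.
Since nothing is captured, `findall` lists the 3 matched substrings directly.

['"s4myusc"', '"usc"', '"usc"']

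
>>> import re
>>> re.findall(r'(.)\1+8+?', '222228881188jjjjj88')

The backreference `\1` re-matches whatever the first group consumed, character for character.
Walking the string: at [0:6] match '222228', group 1 = '2'; at [8:11] match '118', group 1 = '1'; at [12:18] match 'jjjjj8', group 1 = 'j'.
With a single group, `findall` returns only what that group captured — 3 items.

['2', '1', 'j']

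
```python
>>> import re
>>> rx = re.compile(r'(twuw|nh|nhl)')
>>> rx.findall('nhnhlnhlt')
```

Alternation tries branches left to right and keeps the first one that lets the overall match succeed at that position.
Matches: at [0:2] match 'nh', group 1 = 'nh'; at [2:4] match 'nh', group 1 = 'nh'; at [5:7] match 'nh', group 1 = 'nh'.
One capturing group, so `findall` returns just the captured substring from each match — 3 in all.

['nh', 'nh', 'nh']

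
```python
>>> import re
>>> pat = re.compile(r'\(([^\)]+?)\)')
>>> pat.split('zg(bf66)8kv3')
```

['zg', 'bf66', '8kv3']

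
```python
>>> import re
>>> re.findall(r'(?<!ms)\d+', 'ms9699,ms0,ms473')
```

['699', '73']

The negative lookaround is zero-width — it rules out positions where the adjacent text would match, without consuming anything.
No capturing groups, so `findall` returns the 2 full match strings.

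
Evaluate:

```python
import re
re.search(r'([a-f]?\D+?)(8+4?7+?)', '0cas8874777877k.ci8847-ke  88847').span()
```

(1, 7)

The pattern matches optionally a character in [a-f], then one or more of a non-digit (lazy) (captured); then one or more of the literal '8', then optionally the literal '4', then one or more of the literal '7' (lazy) (captured).
`re.search` scans for the first position where the pattern succeeds.
The match spans [1:7] → 'cas887'.
Captured: group 1 = 'cas', group 2 = '887'.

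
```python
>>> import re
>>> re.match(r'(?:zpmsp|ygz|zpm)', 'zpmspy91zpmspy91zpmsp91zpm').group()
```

The regex engine tests alternatives in the order written; an earlier branch that matches wins even if a later one would match more.
`match` is anchored at position 0; if the pattern doesn't fit there, it returns None.
The match spans [0:5] → 'zpmsp'.

'zpmsp'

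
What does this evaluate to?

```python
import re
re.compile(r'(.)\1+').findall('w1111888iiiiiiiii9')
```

['1', '8', 'i']

A backreference is literal: `\1` must see the identical characters the first group matched.
Because there's exactly one group, `findall` drops the full match and keeps group 1 from each hit.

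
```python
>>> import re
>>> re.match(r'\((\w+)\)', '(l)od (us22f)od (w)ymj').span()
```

(0, 3)

`match` is anchored at position 0; if the pattern doesn't fit there, it returns None.
The match spans [0:3] → '(l)'.
Captured: group 1 = 'l'.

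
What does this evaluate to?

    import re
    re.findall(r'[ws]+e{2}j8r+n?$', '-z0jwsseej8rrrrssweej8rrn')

['ssweej8rrn']

This matches one or more of one of [ws], then exactly 2 of the literal 'e'; then the literal 'j8', then one or more of the literal 'r', then optionally the literal 'n'; then anchored at the end.
Matches: at [15:25] → 'ssweej8rrn'.
No capturing groups, so `findall` returns the 1 full match string.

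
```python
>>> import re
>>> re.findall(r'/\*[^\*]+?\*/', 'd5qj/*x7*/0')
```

Scanning left to right: at [4:10] → '/*x7*/'.
No capturing groups, so `findall` returns the 1 full match string.

['/*x7*/']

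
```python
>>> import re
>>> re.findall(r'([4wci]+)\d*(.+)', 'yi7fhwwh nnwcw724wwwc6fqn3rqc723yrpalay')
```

[('i', 'fhwwh nnwcw724wwwc6fqn3rqc723yrpalay')]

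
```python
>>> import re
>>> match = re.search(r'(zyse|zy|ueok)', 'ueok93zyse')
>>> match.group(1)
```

'ueok'

Unlike `match`, `search` isn't anchored — it looks for the pattern anywhere in the string.
The match spans [0:4] → 'ueok'.
Captured: group 1 = 'ueok'.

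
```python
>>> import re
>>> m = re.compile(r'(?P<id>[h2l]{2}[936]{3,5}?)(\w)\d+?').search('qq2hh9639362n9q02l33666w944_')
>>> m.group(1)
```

Pattern: exactly 2 of one of [h2l], then 3 to 5 of one of [936] (lazy) (captured as 'id'); then a word character (captured); then one or more of a digit (lazy).
The `?` after the quantifier makes it lazy — it takes as little as possible before letting the rest of the pattern try.
`re.search` scans for the first position where the pattern succeeds.
The match spans [3:10] → 'hh96393'.
Captured: group 1 = 'hh963', group 2 = '9'.

'hh963'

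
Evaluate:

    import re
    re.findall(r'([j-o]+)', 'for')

['o']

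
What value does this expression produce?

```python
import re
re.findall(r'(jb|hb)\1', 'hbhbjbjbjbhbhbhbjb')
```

['hb', 'jb', 'hb']

`\1` is not a pattern — it's the concrete string captured by group 1, re-applied verbatim.
Because there's exactly one group, `findall` drops the full match and keeps group 1 from each hit.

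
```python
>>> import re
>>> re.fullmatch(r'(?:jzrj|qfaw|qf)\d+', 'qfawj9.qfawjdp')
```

None

`re.fullmatch` is like wrapping the pattern in `^…$` (in single-line mode).
Here there's no way to consume every character, so the call returns None.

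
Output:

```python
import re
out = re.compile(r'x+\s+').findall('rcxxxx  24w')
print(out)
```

['xxxx  ']

The pattern matches one or more of a literal 'x'; then one or more of whitespace.
Walking the string: at [2:8] → 'xxxx  '.
`findall` yields the raw match text (1 of them) because the pattern has no groups.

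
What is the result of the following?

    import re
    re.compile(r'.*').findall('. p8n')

Pattern: zero or more of any character.
Matches: at [0:5] → '. p8n'; at [5:5] → ''.
No capturing groups, so `findall` returns the 2 full match strings.

['. p8n', '']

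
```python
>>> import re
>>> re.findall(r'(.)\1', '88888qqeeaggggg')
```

['8', '8', 'q', 'e', 'g', 'g']

A backreference is literal: `\1` must see the identical characters the first group matched.
`findall` collects group 1 from each match (6 total).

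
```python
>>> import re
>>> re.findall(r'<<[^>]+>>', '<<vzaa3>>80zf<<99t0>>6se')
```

Walking the string: at [0:9] → '<<vzaa3>>'; at [13:21] → '<<99t0>>'.
With no groups in the pattern, `findall` gives back each whole match — 2 here.

['<<vzaa3>>', '<<99t0>>']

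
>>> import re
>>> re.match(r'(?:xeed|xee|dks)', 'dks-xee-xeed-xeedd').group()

'dks'

`re.match` won't scan ahead — the pattern has to work from the very first character.
The match spans [0:3] → 'dks'.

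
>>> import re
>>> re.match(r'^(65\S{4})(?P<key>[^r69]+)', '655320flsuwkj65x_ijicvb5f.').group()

'655320flsuwkj'

The pattern matches anchored at the start of the string; then the literal '65', then exactly 4 of a non-whitespace character (captured); then one or more of any character except [r69] (captured as 'key').
`match` is anchored at position 0; if the pattern doesn't fit there, it returns None.
The match spans [0:13] → '655320flsuwkj'.
Captured: group 1 = '655320', group 2 = 'flsuwkj'.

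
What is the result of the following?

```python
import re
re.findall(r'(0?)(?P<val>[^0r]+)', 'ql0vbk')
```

Pattern: optionally a literal '0' (captured); then one or more of any character except [0r] (captured as 'val').
Walking the string: at [0:2] match 'ql', groups = ('', 'ql'); at [2:6] match '0vbk', groups = ('0', 'vbk').
With 2 capturing groups, `findall` returns a 2-tuple per match.

[('', 'ql'), ('0', 'vbk')]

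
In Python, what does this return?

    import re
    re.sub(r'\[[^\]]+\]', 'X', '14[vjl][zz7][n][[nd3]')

Every occurrence is swapped for 'X'.

'14XXXX'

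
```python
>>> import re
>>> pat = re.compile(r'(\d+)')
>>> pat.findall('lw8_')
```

This matches one or more of a digit (captured).
Matches: at [2:3] match '8', group 1 = '8'.
`findall` collects group 1 from the one match (1 total).

['8']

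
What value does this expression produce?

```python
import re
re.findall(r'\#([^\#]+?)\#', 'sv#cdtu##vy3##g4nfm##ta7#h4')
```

['cdtu', 'vy3', 'g4nfm', 'ta7']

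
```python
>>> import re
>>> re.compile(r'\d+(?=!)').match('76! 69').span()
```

`re.match` only tries the pattern at the start of the string.
The match spans [0:2] → '76'.

(0, 2)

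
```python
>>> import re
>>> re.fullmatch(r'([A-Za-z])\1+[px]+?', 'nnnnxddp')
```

None

`fullmatch` succeeds only if the pattern covers the string from start to end.
Here there's no way to consume every character, so the call returns None.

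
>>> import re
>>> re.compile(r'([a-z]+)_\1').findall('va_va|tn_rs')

A backreference is literal: `\1` must see the identical characters the first group matched.
Walking the string: at [0:5] match 'va_va', group 1 = 'va'.
One capturing group, so `findall` returns just the captured substring from the one match — 1 in all.

['va']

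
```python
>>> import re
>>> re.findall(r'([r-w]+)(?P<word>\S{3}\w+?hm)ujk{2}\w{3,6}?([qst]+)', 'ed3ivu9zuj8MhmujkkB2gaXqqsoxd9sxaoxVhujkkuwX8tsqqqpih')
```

[('vu', '9zuj8Mhm', 'qqs')]

A `+?`/`*?`/`{m,n}?` starts at its minimum and grows only as far as needed for what follows to match.
3 groups means the one result is a tuple of 3 captured strings — 1 here.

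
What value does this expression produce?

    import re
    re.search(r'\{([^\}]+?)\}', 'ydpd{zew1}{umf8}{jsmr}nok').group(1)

'zew1'

`re.search` tries every starting position until one works.
The match spans [4:10] → '{zew1}'.
Captured: group 1 = 'zew1'.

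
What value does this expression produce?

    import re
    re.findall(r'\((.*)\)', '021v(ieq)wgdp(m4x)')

['ieq)wgdp(m4x']

Walking the string: at [4:18] match '(ieq)wgdp(m4x)', group 1 = 'ieq)wgdp(m4x'.
With a single group, `findall` returns only what that group captured — 1 item.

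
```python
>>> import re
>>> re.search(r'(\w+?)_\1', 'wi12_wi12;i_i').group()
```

The backreference `\1` re-matches whatever the first group consumed, character for character.
The match spans [0:9] → 'wi12_wi12'.

'wi12_wi12'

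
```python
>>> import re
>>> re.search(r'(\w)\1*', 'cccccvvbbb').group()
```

`\1` is not a pattern — it's the concrete string captured by group 1, re-applied verbatim.
The match spans [0:5] → 'ccccc'.

'ccccc'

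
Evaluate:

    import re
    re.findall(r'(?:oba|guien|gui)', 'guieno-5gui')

The regex engine tests alternatives in the order written; an earlier branch that matches wins even if a later one would match more.
No capturing groups, so `findall` returns the 2 full match strings.

['guien', 'gui']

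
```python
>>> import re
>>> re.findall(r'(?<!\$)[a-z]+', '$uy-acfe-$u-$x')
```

['y', 'acfe']

The negative lookaround is zero-width — it rules out positions where the adjacent text would match, without consuming anything.
Walking the string: at [2:3] → 'y'; at [4:8] → 'acfe'.
No capturing groups, so `findall` returns the 2 full match strings.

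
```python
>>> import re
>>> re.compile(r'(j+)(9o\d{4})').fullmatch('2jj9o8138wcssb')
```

`re.fullmatch` is like wrapping the pattern in `^…$` (in single-line mode).
Here the pattern can't cover the whole string, so the call returns None.

None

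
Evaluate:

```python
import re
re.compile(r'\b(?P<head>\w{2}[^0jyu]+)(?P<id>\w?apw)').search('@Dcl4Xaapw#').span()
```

(1, 10)

The match spans [1:10] → 'Dcl4Xaapw'.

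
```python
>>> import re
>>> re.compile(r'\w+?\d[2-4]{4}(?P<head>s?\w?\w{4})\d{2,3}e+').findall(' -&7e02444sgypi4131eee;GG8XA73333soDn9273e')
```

The pattern matches one or more of a word character (lazy); then a digit; then exactly 4 of a character in [2-4]; then optionally a literal 's', then optionally a word character, then exactly 4 of a word character (captured as 'head'); then 2 to 3 of a digit, then one or more of the literal 'e'.
Walking the string: at [3:22] match '7e02444sgypi4131eee', group 1 = 'sgypi4'; at [23:42] match 'GG8XA73333soDn9273e', group 1 = 'soDn92'.
With a single group, `findall` returns only what that group captured — 2 items.

['sgypi4', 'soDn92']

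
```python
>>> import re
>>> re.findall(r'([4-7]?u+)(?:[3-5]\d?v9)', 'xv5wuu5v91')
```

Because there's exactly one group, `findall` drops the full match and keeps group 1 from the one hit.

['uu']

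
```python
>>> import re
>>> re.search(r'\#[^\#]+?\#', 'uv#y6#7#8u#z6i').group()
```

'#y6#'

The match spans [2:6] → '#y6#'.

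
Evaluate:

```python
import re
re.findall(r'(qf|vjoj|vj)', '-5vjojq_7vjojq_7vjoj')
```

['vjoj', 'vjoj', 'vjoj']

Alternation tries branches left to right and keeps the first one that lets the overall match succeed at that position.
Matches: at [2:6] match 'vjoj', group 1 = 'vjoj'; at [9:13] match 'vjoj', group 1 = 'vjoj'; at [16:20] match 'vjoj', group 1 = 'vjoj'.
One capturing group, so `findall` returns just the captured substring from each match — 3 in all.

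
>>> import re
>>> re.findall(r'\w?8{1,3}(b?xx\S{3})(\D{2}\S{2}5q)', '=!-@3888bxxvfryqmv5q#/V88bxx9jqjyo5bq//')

[('bxxvfr', 'yqmv5q')]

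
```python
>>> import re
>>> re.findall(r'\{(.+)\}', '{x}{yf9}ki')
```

['x}{yf9']

Scanning left to right: at [0:8] match '{x}{yf9}', group 1 = 'x}{yf9'.
`findall` collects group 1 from the one match (1 total).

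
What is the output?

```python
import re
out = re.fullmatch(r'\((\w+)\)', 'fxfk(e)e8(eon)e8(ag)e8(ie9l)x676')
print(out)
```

`re.fullmatch` requires the pattern to consume the entire string.
Here the pattern can't cover the whole string, so the call returns None.

None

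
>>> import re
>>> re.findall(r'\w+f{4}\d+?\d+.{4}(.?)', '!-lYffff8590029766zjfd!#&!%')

['!']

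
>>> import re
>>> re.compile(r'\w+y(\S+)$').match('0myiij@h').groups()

('iij@h',)

The match spans [0:8] → '0myiij@h'.
Captured: group 1 = 'iij@h'.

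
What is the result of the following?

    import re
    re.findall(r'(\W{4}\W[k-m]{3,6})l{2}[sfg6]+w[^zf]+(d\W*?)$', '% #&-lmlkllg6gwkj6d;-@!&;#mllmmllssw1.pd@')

[('% #&-lmlk', 'd@')]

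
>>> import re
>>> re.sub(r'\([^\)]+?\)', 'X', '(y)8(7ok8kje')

'X8(7ok8kje'

Matches: at [0:3] → '(y)'.
Every occurrence is swapped for 'X'.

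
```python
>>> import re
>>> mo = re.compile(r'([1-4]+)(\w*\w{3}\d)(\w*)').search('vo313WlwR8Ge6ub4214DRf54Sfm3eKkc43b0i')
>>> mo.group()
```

The pattern matches one or more of a character in [1-4] (captured); then zero or more of a word character, then exactly 3 of a word character, then a digit (captured); then zero or more of a word character (captured).
The match spans [2:37] → '313WlwR8Ge6ub4214DRf54Sfm3eKkc43b0i'.

'313WlwR8Ge6ub4214DRf54Sfm3eKkc43b0i'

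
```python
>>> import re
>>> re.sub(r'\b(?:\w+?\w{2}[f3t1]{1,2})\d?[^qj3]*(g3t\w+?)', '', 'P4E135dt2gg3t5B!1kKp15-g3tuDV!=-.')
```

'B!DV!=-.'

The pattern matches a word boundary (`\b`, zero-width); then one or more of a word character (lazy), then exactly 2 of a word character, then 1 to 2 of one of [f3t1] (non-capturing group); then optionally a digit, then zero or more of any character except [qj3]; then the literal 'g3t', then one or more of a word character (lazy) (captured).
Matches: at [0:14] → 'P4E135dt2gg3t5'; at [16:27] → '1kKp15-g3tu'.
Every occurrence is swapped for ''.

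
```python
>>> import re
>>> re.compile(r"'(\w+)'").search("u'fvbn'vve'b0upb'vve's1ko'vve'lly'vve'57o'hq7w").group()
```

`search` walks the string left to right and returns the first match it finds.
The match spans [1:7] → "'fvbn'".
Captured: group 1 = 'fvbn'.

"'fvbn'"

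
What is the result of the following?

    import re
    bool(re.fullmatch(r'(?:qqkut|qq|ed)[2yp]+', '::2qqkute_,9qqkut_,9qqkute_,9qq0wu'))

`re.fullmatch` requires the pattern to consume the entire string.
Here the string isn't matched end-to-end, so the call returns None, and `bool(None)` is False.

False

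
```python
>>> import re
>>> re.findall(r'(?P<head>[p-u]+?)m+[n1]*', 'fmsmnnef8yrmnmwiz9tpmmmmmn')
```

['s', 'r', 'tp']

The pattern matches one or more of a character in [p-u] (lazy) (captured as 'head'); then one or more of the literal 'm', then zero or more of one of [n1].
Walking the string: at [2:6] match 'smnn', group 1 = 's'; at [10:13] match 'rmn', group 1 = 'r'; at [18:26] match 'tpmmmmmn', group 1 = 'tp'.
Because there's exactly one group, `findall` drops the full match and keeps group 1 from each hit.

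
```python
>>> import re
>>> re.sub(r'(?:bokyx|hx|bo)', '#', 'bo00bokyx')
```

'#00#'

The regex engine tests alternatives in the order written; an earlier branch that matches wins even if a later one would match more.
Matches: at [0:2] → 'bo'; at [4:9] → 'bokyx'.
Each match is replaced by '#'.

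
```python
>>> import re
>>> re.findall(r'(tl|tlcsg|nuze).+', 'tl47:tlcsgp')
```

Walking the string: at [0:11] match 'tl47:tlcsgp', group 1 = 'tl'.
Because there's exactly one group, `findall` drops the full match and keeps group 1 from the one hit.

['tl']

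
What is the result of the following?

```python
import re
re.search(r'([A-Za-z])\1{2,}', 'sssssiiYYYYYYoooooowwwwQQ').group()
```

After group 1 captures some text, `\1` only succeeds where that same text appears again.
`re.search` tries every starting position until one works.
The match spans [0:5] → 'sssss'.
Captured: group 1 = 's'.

'sssss'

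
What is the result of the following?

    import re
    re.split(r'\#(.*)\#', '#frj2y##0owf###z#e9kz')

Because the pattern has a capturing group, `split` also inserts each captured text between the pieces.

['', 'frj2y##0owf###z', 'e9kz']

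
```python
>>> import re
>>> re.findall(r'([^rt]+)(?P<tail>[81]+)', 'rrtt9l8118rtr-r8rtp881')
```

This matches one or more of any character except [rt] (captured); then one or more of one of [81] (captured as 'tail').
Matches: at [4:10] match '9l8118', groups = ('9l811', '8'); at [18:22] match 'p881', groups = ('p88', '1').
2 groups means each result is a tuple of 2 captured strings — 2 here.

[('9l811', '8'), ('p88', '1')]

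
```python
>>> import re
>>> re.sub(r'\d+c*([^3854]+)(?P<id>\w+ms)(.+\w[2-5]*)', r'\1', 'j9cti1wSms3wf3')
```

'jti1w'

Pattern: one or more of a digit, then zero or more of a literal 'c'; then one or more of any character except [3854] (captured); then one or more of a word character, then the literal 'ms' (captured as 'id'); then one or more of any character, then a word character, then zero or more of a character in [2-5] (captured).
Matches: at [1:14] → '9cti1wSms3wf3'.
`\1` in the replacement pulls in group 1's text for each match.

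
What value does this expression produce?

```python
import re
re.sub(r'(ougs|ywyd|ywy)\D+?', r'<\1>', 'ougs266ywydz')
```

Branches in `(...|...)` are attempted left-to-right; the first branch that allows the whole pattern to succeed is taken.
Each match is replaced using the text its own group 1 captured.

'ougs266<ywyd>'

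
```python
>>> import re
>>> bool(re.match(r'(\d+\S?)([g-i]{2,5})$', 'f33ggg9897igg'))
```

The pattern matches one or more of a digit, then optionally a non-whitespace character (captured); then 2 to 5 of a character in [g-i] (captured); then anchored at the end.
With `match`, the pattern is implicitly anchored at the beginning.
Here the string doesn't start with a match, so the call returns None, and `bool(None)` is False.

False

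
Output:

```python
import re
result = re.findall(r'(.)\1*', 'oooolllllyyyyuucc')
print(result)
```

['o', 'l', 'y', 'u', 'c']

The backreference `\1` re-matches whatever the first group consumed, character for character.
Scanning left to right: at [0:4] match 'oooo', group 1 = 'o'; at [4:9] match 'lllll', group 1 = 'l'; at [9:13] match 'yyyy', group 1 = 'y'; at [13:15] match 'uu', group 1 = 'u'; at [15:17] match 'cc', group 1 = 'c'.
Because there's exactly one group, `findall` drops the full match and keeps group 1 from each hit.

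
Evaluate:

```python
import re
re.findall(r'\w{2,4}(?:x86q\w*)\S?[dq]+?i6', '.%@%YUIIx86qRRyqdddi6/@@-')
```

['YUIIx86qRRyqdddi6']

This matches 2 to 4 of a word character; then the literal 'x8', then the literal '6q', then zero or more of a word character (non-capturing group); then optionally a non-whitespace character, then one or more of one of [dq] (lazy), then the literal 'i6'.
With no groups in the pattern, `findall` gives back each whole match — 1 here.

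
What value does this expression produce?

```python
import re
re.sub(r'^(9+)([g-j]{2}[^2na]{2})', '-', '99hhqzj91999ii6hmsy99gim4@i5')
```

'-j91999ii6hmsy99gim4@i5'

Every occurrence is swapped for '-'.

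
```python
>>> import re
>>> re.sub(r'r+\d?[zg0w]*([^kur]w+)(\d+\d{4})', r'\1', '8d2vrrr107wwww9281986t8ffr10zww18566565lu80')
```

The pattern matches one or more of the literal 'r', then optionally a digit, then zero or more of one of [zg0w]; then any character except [kur], then one or more of a literal 'w' (captured); then one or more of a digit, then exactly 4 of a digit (captured).
Each match is replaced using the text its own group 1 captured.

'8d2v7wwwwt8ffwwlu80'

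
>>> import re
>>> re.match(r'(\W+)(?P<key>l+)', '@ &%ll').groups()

The match spans [0:6] → '@ &%ll'.
Captured: group 1 = '@ &%', group 2 = 'll'.

('@ &%', 'll')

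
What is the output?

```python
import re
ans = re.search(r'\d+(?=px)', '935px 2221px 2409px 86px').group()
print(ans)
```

Lookahead/lookbehind check context without consuming it, so the matched span excludes the asserted characters.
The match spans [0:3] → '935'.

935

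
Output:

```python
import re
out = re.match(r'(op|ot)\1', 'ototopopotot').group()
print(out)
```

The backreference `\1` re-matches whatever the first group consumed, character for character.
`match` is anchored at position 0; if the pattern doesn't fit there, it returns None.
The match spans [0:4] → 'otot'.
Captured: group 1 = 'ot'.

otot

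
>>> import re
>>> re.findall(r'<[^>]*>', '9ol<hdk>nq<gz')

Scanning left to right: at [3:8] → '<hdk>'.
Since nothing is captured, `findall` lists the 1 matched substring directly.

['<hdk>']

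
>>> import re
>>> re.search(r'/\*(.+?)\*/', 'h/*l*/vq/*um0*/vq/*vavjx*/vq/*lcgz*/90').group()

The `?` after the quantifier makes it lazy — it takes as little as possible before letting the rest of the pattern try.
The match spans [1:6] → '/*l*/'.

'/*l*/'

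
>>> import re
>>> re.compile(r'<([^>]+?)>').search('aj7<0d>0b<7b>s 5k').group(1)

'0d'

`re.search` tries every starting position until one works.
The match spans [3:7] → '<0d>'.
Captured: group 1 = '0d'.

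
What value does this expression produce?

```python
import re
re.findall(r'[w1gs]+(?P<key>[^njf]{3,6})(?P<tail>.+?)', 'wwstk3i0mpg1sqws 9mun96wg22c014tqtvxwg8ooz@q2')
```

[('tk3i0m', 'p'), ('qws 9m', 'u'), ('22c014', 't'), ('8ooz@q', '2')]

With the lazy modifier that quantifier settles for the fewest repetitions that let the rest of the pattern succeed (the atoms after it are unaffected and can still be greedy).
`findall` packs the 2 group values into a tuple for every match.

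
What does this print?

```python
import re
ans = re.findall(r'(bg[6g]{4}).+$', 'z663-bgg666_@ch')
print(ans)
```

['bgg666']

Pattern: the literal 'bg', then exactly 4 of one of [6g] (captured); then one or more of any character; then anchored at the end.
One capturing group, so `findall` returns just the captured substring from the one match — 1 in all.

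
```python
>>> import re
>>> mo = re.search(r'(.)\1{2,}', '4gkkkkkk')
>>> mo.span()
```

(2, 8)

After group 1 captures some text, `\1` only succeeds where that same text appears again.
The match spans [2:8] → 'kkkkkk'.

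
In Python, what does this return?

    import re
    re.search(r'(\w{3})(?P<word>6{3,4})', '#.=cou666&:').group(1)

'cou'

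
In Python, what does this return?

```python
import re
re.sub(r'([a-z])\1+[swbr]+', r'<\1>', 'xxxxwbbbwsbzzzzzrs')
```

After group 1 captures some text, `\1` only succeeds where that same text appears again.
`\1` in the replacement pulls in group 1's text for each match.

'<x><z>'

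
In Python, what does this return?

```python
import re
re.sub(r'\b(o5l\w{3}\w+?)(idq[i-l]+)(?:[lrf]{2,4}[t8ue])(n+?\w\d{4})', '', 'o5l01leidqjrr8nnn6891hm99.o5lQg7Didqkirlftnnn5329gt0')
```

'hm99.gt0'

This matches a word boundary (`\b`, zero-width); then the literal 'o5l', then exactly 3 of a word character, then one or more of a word character (lazy) (captured); then the literal 'idq', then one or more of a character in [i-l] (captured); then 2 to 4 of one of [lrf], then one of [t8ue] (non-capturing group); then one or more of the literal 'n' (lazy), then a word character, then exactly 4 of a digit (captured).
Matches: at [0:21] → 'o5l01leidqjrr8nnn6891'; at [26:49] → 'o5lQg7Didqkirlftnnn5329'.
Every occurrence is swapped for ''.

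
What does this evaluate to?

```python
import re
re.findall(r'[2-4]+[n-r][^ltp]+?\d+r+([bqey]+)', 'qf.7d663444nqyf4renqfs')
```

['e']

The pattern matches one or more of a character in [2-4], then a character in [n-r]; then one or more of any character except [ltp] (lazy), then one or more of a digit, then one or more of a literal 'r'; then one or more of one of [bqey] (captured).
One capturing group, so `findall` returns just the captured substring from the one match — 1 in all.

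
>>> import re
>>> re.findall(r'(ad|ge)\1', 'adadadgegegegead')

['ad', 'ge', 'ge']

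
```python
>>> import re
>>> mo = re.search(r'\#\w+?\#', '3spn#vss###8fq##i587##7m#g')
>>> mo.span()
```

(4, 9)

Unlike `match`, `search` isn't anchored — it looks for the pattern anywhere in the string.
The match spans [4:9] → '#vss#'.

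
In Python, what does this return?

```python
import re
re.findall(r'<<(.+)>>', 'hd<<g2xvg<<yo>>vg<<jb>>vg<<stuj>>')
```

['g2xvg<<yo>>vg<<jb>>vg<<stuj']

Because there's exactly one group, `findall` drops the full match and keeps group 1 from the one hit.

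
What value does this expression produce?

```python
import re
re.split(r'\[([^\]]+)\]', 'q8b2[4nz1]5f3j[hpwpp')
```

['q8b2', '4nz1', '5f3j[hpwpp']

With a capturing group present, the delimiter's captured portion is kept in the result list.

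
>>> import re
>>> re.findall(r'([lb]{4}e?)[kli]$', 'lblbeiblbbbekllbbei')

Pattern: exactly 4 of one of [lb], then optionally a literal 'e' (captured); then one of [kli]; then anchored at the end.
Matches: at [13:19] match 'llbbei', group 1 = 'llbbe'.
With a single group, `findall` returns only what that group captured — 1 item.

['llbbe']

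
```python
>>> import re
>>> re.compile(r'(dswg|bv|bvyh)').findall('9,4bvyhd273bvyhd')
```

['bv', 'bv']

`|` is ordered: at each position the engine commits to the first alternative that works.
With a single group, `findall` returns only what that group captured — 2 items.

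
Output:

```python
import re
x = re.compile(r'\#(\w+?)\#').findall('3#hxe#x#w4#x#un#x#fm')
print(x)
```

['hxe', 'w4', 'un']

`findall` collects group 1 from each match (3 total).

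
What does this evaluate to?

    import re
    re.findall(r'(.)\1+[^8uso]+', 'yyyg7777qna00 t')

['y']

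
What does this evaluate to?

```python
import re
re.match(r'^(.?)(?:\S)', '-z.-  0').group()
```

'-z'

`re.match` won't scan ahead — the pattern has to work from the very first character.
The match spans [0:2] → '-z'.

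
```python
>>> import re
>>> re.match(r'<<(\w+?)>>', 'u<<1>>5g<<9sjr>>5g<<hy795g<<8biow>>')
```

`match` is anchored at position 0; if the pattern doesn't fit there, it returns None.
Here position 0 doesn't satisfy it, so the call returns None.

None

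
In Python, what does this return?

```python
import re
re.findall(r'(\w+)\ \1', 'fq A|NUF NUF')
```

['NUF']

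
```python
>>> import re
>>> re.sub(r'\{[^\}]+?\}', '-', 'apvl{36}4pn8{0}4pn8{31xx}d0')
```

'apvl-4pn8-4pn8-d0'

Matches: at [4:8] → '{36}'; at [12:15] → '{0}'; at [19:25] → '{31xx}'.
Each match is replaced by '-'.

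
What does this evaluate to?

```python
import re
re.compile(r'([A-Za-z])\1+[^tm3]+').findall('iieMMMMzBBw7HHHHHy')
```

['i']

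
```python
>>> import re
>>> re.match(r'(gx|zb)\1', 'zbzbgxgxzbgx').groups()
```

('zb',)

The match spans [0:4] → 'zbzb'.
Captured: group 1 = 'zb'.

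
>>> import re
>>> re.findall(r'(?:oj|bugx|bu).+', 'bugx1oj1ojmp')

['bugx1oj1ojmp']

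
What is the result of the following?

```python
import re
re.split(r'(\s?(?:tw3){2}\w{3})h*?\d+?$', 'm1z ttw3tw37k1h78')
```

The pattern matches optionally whitespace, then the literal 'tw3' repeated 2 times, then exactly 3 of a word character (captured); then zero or more of the literal 'h' (lazy), then one or more of a digit (lazy); then anchored at the end.
`re.split` interleaves the captured-group text with the surrounding fragments.

['m1z t', 'tw3tw37k1', '']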